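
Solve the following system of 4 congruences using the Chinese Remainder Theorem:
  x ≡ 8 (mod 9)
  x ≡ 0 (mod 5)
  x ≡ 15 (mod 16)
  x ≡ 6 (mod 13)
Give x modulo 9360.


Product of moduli M = 9 · 5 · 16 · 13 = 9360.
Merge one congruence at a time:
  Start: x ≡ 8 (mod 9).
  Combine with x ≡ 0 (mod 5); new modulus lcm = 45.
    Write x = 8 + 9·t and substitute into x ≡ 0 (mod 5): 9·t ≡ 0 − 8 = -8 (mod 5).
    Reduce coefficients mod 5: 4·t ≡ 2 (mod 5).
    The inverse of 4 mod 5 is 4 (since 4·4 = 16 = 3·5 + 1), so t ≡ 4·2 = 8 ≡ 3 (mod 5).
    Then x = 8 + 9·3 = 35, valid modulo lcm(9, 5) = 45: x ≡ 35 (mod 45).
  Combine with x ≡ 15 (mod 16); new modulus lcm = 720.
    Write x = 35 + 45·t and substitute into x ≡ 15 (mod 16): 45·t ≡ 15 − 35 = -20 (mod 16).
    Reduce coefficients mod 16: 13·t ≡ 12 (mod 16).
    The inverse of 13 mod 16 is 5 (since 13·5 = 65 = 4·16 + 1), so t ≡ 5·12 = 60 ≡ 12 (mod 16).
    Then x = 35 + 45·12 = 575, valid modulo lcm(45, 16) = 720: x ≡ 575 (mod 720).
  Combine with x ≡ 6 (mod 13); new modulus lcm = 9360.
    Write x = 575 + 720·t and substitute into x ≡ 6 (mod 13): 720·t ≡ 6 − 575 = -569 (mod 13).
    Reduce coefficients mod 13: 5·t ≡ 3 (mod 13).
    The inverse of 5 mod 13 is 8 (since 5·8 = 40 = 3·13 + 1), so t ≡ 8·3 = 24 ≡ 11 (mod 13).
    Then x = 575 + 720·11 = 8495, valid modulo lcm(720, 13) = 9360: x ≡ 8495 (mod 9360).
Verify against each original: 8495 mod 9 = 8, 8495 mod 5 = 0, 8495 mod 16 = 15, 8495 mod 13 = 6.

x ≡ 8495 (mod 9360).


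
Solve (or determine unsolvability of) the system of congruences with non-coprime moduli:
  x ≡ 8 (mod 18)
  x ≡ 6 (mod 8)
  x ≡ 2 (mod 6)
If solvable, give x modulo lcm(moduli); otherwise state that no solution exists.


Moduli 18, 8, 6 are not pairwise coprime, so CRT works modulo lcm(m_i) when all pairwise compatibility conditions hold.
Pairwise compatibility: gcd(m_i, m_j) must divide a_i - a_j for every pair.
Merge one congruence at a time:
  Start: x ≡ 8 (mod 18).
  Combine with x ≡ 6 (mod 8): gcd(18, 8) = 2; 6 - 8 = -2, which IS divisible by 2, so compatible.
    Write x = 8 + 18·t and substitute into x ≡ 6 (mod 8): 18·t ≡ 6 − 8 = -2 (mod 8).
    Divide the congruence (and modulus) by g = 2: 9·t ≡ -1 (mod 4).
    Reduce coefficients mod 4: 1·t ≡ 3 (mod 4).
    So t ≡ 3 (mod 4).
    Then x = 8 + 18·3 = 62, valid modulo lcm(18, 8) = 72: x ≡ 62 (mod 72).
  Combine with x ≡ 2 (mod 6): gcd(72, 6) = 6; 2 - 62 = -60, which IS divisible by 6, so compatible.
    Write x = 62 + 72·t and substitute into x ≡ 2 (mod 6): 72·t ≡ 2 − 62 = -60 (mod 6).
    Divide the congruence (and modulus) by g = 6: 12·t ≡ -10 (mod 1).
    Modulo 1 every t works; take t = 0.
    Then x = 62 + 72·0 = 62, valid modulo lcm(72, 6) = 72: x ≡ 62 (mod 72).
Verify: 62 mod 18 = 8, 62 mod 8 = 6, 62 mod 6 = 2.

x ≡ 62 (mod 72).


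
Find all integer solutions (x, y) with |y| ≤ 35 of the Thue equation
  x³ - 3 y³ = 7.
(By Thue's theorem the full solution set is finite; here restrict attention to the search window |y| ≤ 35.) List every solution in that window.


The equation is x³ - 3y³ = 7. For fixed y, x³ = 3·y³ + 7, so a solution requires the RHS to be a perfect cube.
Strategy: iterate y from -35 to 35, compute RHS = 3·y³ + 7, and check whether it is a (positive or negative) perfect cube.
Check small values of y:
  y = 0: RHS = 7 is not a perfect cube.
  y = 1: RHS = 10 is not a perfect cube.
  y = -1: RHS = 4 is not a perfect cube.
  y = 2: RHS = 31 is not a perfect cube.
  y = -2: RHS = -17 is not a perfect cube.
  y = 3: RHS = 88 is not a perfect cube.
  y = -3: RHS = -74 is not a perfect cube.
Continuing the search up to |y| = 35 finds no solutions either.
No (x, y) in the scanned range satisfies the equation.

No integer solutions with |y| ≤ 35.


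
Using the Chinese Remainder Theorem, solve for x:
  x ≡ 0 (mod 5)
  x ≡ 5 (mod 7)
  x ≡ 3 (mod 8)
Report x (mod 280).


Moduli 5, 7, 8 are pairwise coprime; by CRT there is a unique solution modulo M = 5 · 7 · 8 = 280.
Solve pairwise, accumulating the modulus:
  Start with x ≡ 0 (mod 5).
  Combine with x ≡ 5 (mod 7): since gcd(5, 7) = 1, we get a unique residue mod 35.
    Write x = 0 + 5·t and substitute into x ≡ 5 (mod 7): 5·t ≡ 5 − 0 = 5 (mod 7).
    The inverse of 5 mod 7 is 3 (since 5·3 = 15 = 2·7 + 1), so t ≡ 3·5 = 15 ≡ 1 (mod 7).
    Then x = 0 + 5·1 = 5, valid modulo lcm(5, 7) = 35: x ≡ 5 (mod 35).
  Combine with x ≡ 3 (mod 8): since gcd(35, 8) = 1, we get a unique residue mod 280.
    Write x = 5 + 35·t and substitute into x ≡ 3 (mod 8): 35·t ≡ 3 − 5 = -2 (mod 8).
    Reduce coefficients mod 8: 3·t ≡ 6 (mod 8).
    The inverse of 3 mod 8 is 3 (since 3·3 = 9 = 1·8 + 1), so t ≡ 3·6 = 18 ≡ 2 (mod 8).
    Then x = 5 + 35·2 = 75, valid modulo lcm(35, 8) = 280: x ≡ 75 (mod 280).
Verify: 75 mod 5 = 0 ✓, 75 mod 7 = 5 ✓, 75 mod 8 = 3 ✓.

x ≡ 75 (mod 280).


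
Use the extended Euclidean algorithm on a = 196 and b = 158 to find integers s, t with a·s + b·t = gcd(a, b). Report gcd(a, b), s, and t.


Euclidean algorithm on (196, 158) — divide until remainder is 0:
  196 = 1 · 158 + 38
  158 = 4 · 38 + 6
  38 = 6 · 6 + 2
  6 = 3 · 2 + 0
gcd(196, 158) = 2.
Track Bezout coefficients alongside the remainders: start with r₀ = 196 = a·1 + b·0 (s = 1, t = 0) and r₁ = 158 = a·0 + b·1 (s = 0, t = 1); each new remainder r_{k+1} = r_{k-1} − q_k·r_k inherits s_{k+1} = s_{k-1} − q_k·s_k, t_{k+1} = t_{k-1} − q_k·t_k, so r_k = a·s_k + b·t_k at every step:
  q = 1: r = 38, s = 1 − 1·0 = 1, t = 0 − 1·1 = -1  (check: 196·1 + 158·(-1) = 38)
  q = 4: r = 6, s = 0 − 4·1 = -4, t = 1 − 4·(-1) = 5  (check: 196·(-4) + 158·5 = 6)
  q = 6: r = 2, s = 1 − 6·(-4) = 25, t = -1 − 6·5 = -31  (check: 196·25 + 158·(-31) = 2)
The row with r = 2 (the gcd) gives the Bezout coefficients s = 25, t = -31.
Result: 196 · (25) + 158 · (-31) = 2.

gcd(196, 158) = 2; s = 25, t = -31 (check: 196·25 + 158·(-31) = 2).


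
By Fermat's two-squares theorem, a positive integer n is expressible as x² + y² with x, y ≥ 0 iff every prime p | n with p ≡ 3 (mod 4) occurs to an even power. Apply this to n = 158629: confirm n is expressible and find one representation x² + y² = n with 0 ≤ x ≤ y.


Step 1: Factor n = 158629 = 41 · 53 · 73.
Step 2: Check the mod-4 condition on each prime factor: 41 ≡ 1 (mod 4), exponent 1; 53 ≡ 1 (mod 4), exponent 1; 73 ≡ 1 (mod 4), exponent 1.
All primes ≡ 3 (mod 4) appear to even exponent (or don't appear), so by the two-squares theorem n IS expressible as a sum of two squares.
Step 3: Build a representation. Here n = 41 · 53 · 73 is a product of primes ≡ 1 (mod 4). Each prime p ≡ 1 (mod 4) is itself a sum of two squares; find a² by testing p − a² for a perfect square:
  41: 41 − 1² = 40, 41 − 2² = 37, 41 − 3² = 32, 41 − 4² = 25 = 5² ⇒ 41 = 4² + 5².
  53: 53 − 1² = 52, 53 − 2² = 49 = 7² ⇒ 53 = 2² + 7².
  73: 73 − 1² = 72, 73 − 2² = 69, 73 − 3² = 64 = 8² ⇒ 73 = 3² + 8².
  Combine using the Brahmagupta–Fibonacci identity (a² + b²)(c² + d²) = (ac − bd)² + (ad + bc)² = (ac + bd)² + (ad − bc)²:
  41 · 53 = 2173: from (4² + 5²)(2² + 7²), take (4·2 − 5·7, 4·7 + 5·2) = (8 − 35, 28 + 10) = (-27, 38); dropping signs (only squares matter) gives (27, 38); check 27² + 38² = 729 + 1444 = 2173 ✓.
  2173 · 73 = 158629: from (27² + 38²)(3² + 8²), take (27·3 − 38·8, 27·8 + 38·3) = (81 − 304, 216 + 114) = (-223, 330); dropping signs (only squares matter) gives (223, 330); check 223² + 330² = 49729 + 108900 = 158629 ✓.
Step 4: Order so x ≤ y and verify: 223² + 330² = 49729 + 108900 = 158629 = n. ✓

n = 158629 = 223² + 330² (one valid representation with x ≤ y).


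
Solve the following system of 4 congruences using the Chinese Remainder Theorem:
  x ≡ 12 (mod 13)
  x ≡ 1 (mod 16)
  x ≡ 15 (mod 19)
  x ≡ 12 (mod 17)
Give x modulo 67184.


Product of moduli M = 13 · 16 · 19 · 17 = 67184.
Merge one congruence at a time:
  Start: x ≡ 12 (mod 13).
  Combine with x ≡ 1 (mod 16); new modulus lcm = 208.
    Write x = 12 + 13·t and substitute into x ≡ 1 (mod 16): 13·t ≡ 1 − 12 = -11 (mod 16).
    Reduce coefficients mod 16: 13·t ≡ 5 (mod 16).
    The inverse of 13 mod 16 is 5 (since 13·5 = 65 = 4·16 + 1), so t ≡ 5·5 = 25 ≡ 9 (mod 16).
    Then x = 12 + 13·9 = 129, valid modulo lcm(13, 16) = 208: x ≡ 129 (mod 208).
  Combine with x ≡ 15 (mod 19); new modulus lcm = 3952.
    Write x = 129 + 208·t and substitute into x ≡ 15 (mod 19): 208·t ≡ 15 − 129 = -114 (mod 19).
    Reduce coefficients mod 19: 18·t ≡ 0 (mod 19).
    The inverse of 18 mod 19 is 18 (since 18·18 = 324 = 17·19 + 1), so t ≡ 18·0 = 0 ≡ 0 (mod 19).
    Then x = 129 + 208·0 = 129, valid modulo lcm(208, 19) = 3952: x ≡ 129 (mod 3952).
  Combine with x ≡ 12 (mod 17); new modulus lcm = 67184.
    Write x = 129 + 3952·t and substitute into x ≡ 12 (mod 17): 3952·t ≡ 12 − 129 = -117 (mod 17).
    Reduce coefficients mod 17: 8·t ≡ 2 (mod 17).
    The inverse of 8 mod 17 is 15 (since 8·15 = 120 = 7·17 + 1), so t ≡ 15·2 = 30 ≡ 13 (mod 17).
    Then x = 129 + 3952·13 = 51505, valid modulo lcm(3952, 17) = 67184: x ≡ 51505 (mod 67184).
Verify against each original: 51505 mod 13 = 12, 51505 mod 16 = 1, 51505 mod 19 = 15, 51505 mod 17 = 12.

x ≡ 51505 (mod 67184).


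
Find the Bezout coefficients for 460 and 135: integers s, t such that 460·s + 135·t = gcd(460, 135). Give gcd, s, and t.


Euclidean algorithm on (460, 135) — divide until remainder is 0:
  460 = 3 · 135 + 55
  135 = 2 · 55 + 25
  55 = 2 · 25 + 5
  25 = 5 · 5 + 0
gcd(460, 135) = 5.
Track Bezout coefficients alongside the remainders: start with r₀ = 460 = a·1 + b·0 (s = 1, t = 0) and r₁ = 135 = a·0 + b·1 (s = 0, t = 1); each new remainder r_{k+1} = r_{k-1} − q_k·r_k inherits s_{k+1} = s_{k-1} − q_k·s_k, t_{k+1} = t_{k-1} − q_k·t_k, so r_k = a·s_k + b·t_k at every step:
  q = 3: r = 55, s = 1 − 3·0 = 1, t = 0 − 3·1 = -3  (check: 460·1 + 135·(-3) = 55)
  q = 2: r = 25, s = 0 − 2·1 = -2, t = 1 − 2·(-3) = 7  (check: 460·(-2) + 135·7 = 25)
  q = 2: r = 5, s = 1 − 2·(-2) = 5, t = -3 − 2·7 = -17  (check: 460·5 + 135·(-17) = 5)
The row with r = 5 (the gcd) gives the Bezout coefficients s = 5, t = -17.
Result: 460 · (5) + 135 · (-17) = 5.

gcd(460, 135) = 5; s = 5, t = -17 (check: 460·5 + 135·(-17) = 5).


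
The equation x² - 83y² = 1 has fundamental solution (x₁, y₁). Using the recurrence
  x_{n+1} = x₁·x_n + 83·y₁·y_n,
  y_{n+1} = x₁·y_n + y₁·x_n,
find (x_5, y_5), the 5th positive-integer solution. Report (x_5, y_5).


Step 1: Find the fundamental solution (x₁, y₁) of x² - 83y² = 1.
  Expand √83 as a continued fraction. a₀ = ⌊√83⌋ = 9; iterate m_{k+1} = d_k·a_k − m_k, d_{k+1} = (83 − m_{k+1}²)/d_k, a_{k+1} = ⌊(a₀ + m_{k+1})/d_{k+1}⌋ (starting m₀ = 0, d₀ = 1), with convergents p_k = a_k·p_{k-1} + p_{k-2}, q_k = a_k·q_{k-1} + q_{k-2} (p₋₁ = 1, q₋₁ = 0):
  k = 0: a₀ = 9; p₀/q₀ = 9/1; p₀² − 83·q₀² = 81 − 83 = -2.
  k = 1: m = 9, d = 2, a = ⌊(9 + 9)/2⌋ = 9; p/q = (9·9 + 1)/(9·1 + 0) = 82/9; p² − 83·q² = 6724 − 6723 = 1.
  The first convergent with p² − 83·q² = 1 gives the fundamental solution (x₁, y₁) = (82, 9).
Step 2: Apply the recurrence (x_{n+1}, y_{n+1}) = (x₁x_n + 83y₁y_n, x₁y_n + y₁x_n) repeatedly.
  From (x_1, y_1) = (82, 9): x_2 = 82·82 + 83·9·9 = 13447; y_2 = 82·9 + 9·82 = 1476.
  From (x_2, y_2) = (13447, 1476): x_3 = 82·13447 + 83·9·1476 = 2205226; y_3 = 82·1476 + 9·13447 = 242055.
  From (x_3, y_3) = (2205226, 242055): x_4 = 82·2205226 + 83·9·242055 = 361643617; y_4 = 82·242055 + 9·2205226 = 39695544.
  From (x_4, y_4) = (361643617, 39695544): x_5 = 82·361643617 + 83·9·39695544 = 59307347962; y_5 = 82·39695544 + 9·361643617 = 6509827161.
Step 3: Verify x_5² - 83·y_5² = 3517361522285745553444 - 3517361522285745553443 = 1 (should be 1). ✓

(x_1, y_1) = (82, 9); (x_5, y_5) = (59307347962, 6509827161).


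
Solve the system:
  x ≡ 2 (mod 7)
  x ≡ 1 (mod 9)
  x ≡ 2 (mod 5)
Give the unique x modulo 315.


Moduli 7, 9, 5 are pairwise coprime; by CRT there is a unique solution modulo M = 7 · 9 · 5 = 315.
Solve pairwise, accumulating the modulus:
  Start with x ≡ 2 (mod 7).
  Combine with x ≡ 1 (mod 9): since gcd(7, 9) = 1, we get a unique residue mod 63.
    Write x = 2 + 7·t and substitute into x ≡ 1 (mod 9): 7·t ≡ 1 − 2 = -1 (mod 9).
    Reduce coefficients mod 9: 7·t ≡ 8 (mod 9).
    The inverse of 7 mod 9 is 4 (since 7·4 = 28 = 3·9 + 1), so t ≡ 4·8 = 32 ≡ 5 (mod 9).
    Then x = 2 + 7·5 = 37, valid modulo lcm(7, 9) = 63: x ≡ 37 (mod 63).
  Combine with x ≡ 2 (mod 5): since gcd(63, 5) = 1, we get a unique residue mod 315.
    Write x = 37 + 63·t and substitute into x ≡ 2 (mod 5): 63·t ≡ 2 − 37 = -35 (mod 5).
    Reduce coefficients mod 5: 3·t ≡ 0 (mod 5).
    The inverse of 3 mod 5 is 2 (since 3·2 = 6 = 1·5 + 1), so t ≡ 2·0 = 0 ≡ 0 (mod 5).
    Then x = 37 + 63·0 = 37, valid modulo lcm(63, 5) = 315: x ≡ 37 (mod 315).
Verify: 37 mod 7 = 2 ✓, 37 mod 9 = 1 ✓, 37 mod 5 = 2 ✓.

x ≡ 37 (mod 315).


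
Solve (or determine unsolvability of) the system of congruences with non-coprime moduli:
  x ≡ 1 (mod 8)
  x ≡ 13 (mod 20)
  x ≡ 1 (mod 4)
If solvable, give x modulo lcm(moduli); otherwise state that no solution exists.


Moduli 8, 20, 4 are not pairwise coprime, so CRT works modulo lcm(m_i) when all pairwise compatibility conditions hold.
Pairwise compatibility: gcd(m_i, m_j) must divide a_i - a_j for every pair.
Merge one congruence at a time:
  Start: x ≡ 1 (mod 8).
  Combine with x ≡ 13 (mod 20): gcd(8, 20) = 4; 13 - 1 = 12, which IS divisible by 4, so compatible.
    Write x = 1 + 8·t and substitute into x ≡ 13 (mod 20): 8·t ≡ 13 − 1 = 12 (mod 20).
    Divide the congruence (and modulus) by g = 4: 2·t ≡ 3 (mod 5).
    The inverse of 2 mod 5 is 3 (since 2·3 = 6 = 1·5 + 1), so t ≡ 3·3 = 9 ≡ 4 (mod 5).
    Then x = 1 + 8·4 = 33, valid modulo lcm(8, 20) = 40: x ≡ 33 (mod 40).
  Combine with x ≡ 1 (mod 4): gcd(40, 4) = 4; 1 - 33 = -32, which IS divisible by 4, so compatible.
    Write x = 33 + 40·t and substitute into x ≡ 1 (mod 4): 40·t ≡ 1 − 33 = -32 (mod 4).
    Divide the congruence (and modulus) by g = 4: 10·t ≡ -8 (mod 1).
    Modulo 1 every t works; take t = 0.
    Then x = 33 + 40·0 = 33, valid modulo lcm(40, 4) = 40: x ≡ 33 (mod 40).
Verify: 33 mod 8 = 1, 33 mod 20 = 13, 33 mod 4 = 1.

x ≡ 33 (mod 40).


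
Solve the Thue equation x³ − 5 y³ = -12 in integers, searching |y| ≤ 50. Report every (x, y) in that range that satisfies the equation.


The equation is x³ - 5y³ = -12. For fixed y, x³ = 5·y³ − 12, so a solution requires the RHS to be a perfect cube.
Strategy: iterate y from -50 to 50, compute RHS = 5·y³ − 12, and check whether it is a (positive or negative) perfect cube.
Check small values of y:
  y = 0: RHS = -12 is not a perfect cube.
  y = 1: RHS = -7 is not a perfect cube.
  y = -1: RHS = -17 is not a perfect cube.
  y = 2: RHS = 28 is not a perfect cube.
  y = -2: RHS = -52 is not a perfect cube.
  y = 3: RHS = 123 is not a perfect cube.
  y = -3: RHS = -147 is not a perfect cube.
Continuing the search up to |y| = 50 finds no solutions either.
No (x, y) in the scanned range satisfies the equation.

No integer solutions with |y| ≤ 50.


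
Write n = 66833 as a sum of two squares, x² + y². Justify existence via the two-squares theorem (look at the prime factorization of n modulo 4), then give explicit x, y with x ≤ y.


Step 1: Factor n = 66833 = 13 · 53 · 97.
Step 2: Check the mod-4 condition on each prime factor: 13 ≡ 1 (mod 4), exponent 1; 53 ≡ 1 (mod 4), exponent 1; 97 ≡ 1 (mod 4), exponent 1.
All primes ≡ 3 (mod 4) appear to even exponent (or don't appear), so by the two-squares theorem n IS expressible as a sum of two squares.
Step 3: Build a representation. Here n = 13 · 53 · 97 is a product of primes ≡ 1 (mod 4). Each prime p ≡ 1 (mod 4) is itself a sum of two squares; find a² by testing p − a² for a perfect square:
  13: 13 − 1² = 12, 13 − 2² = 9 = 3² ⇒ 13 = 2² + 3².
  53: 53 − 1² = 52, 53 − 2² = 49 = 7² ⇒ 53 = 2² + 7².
  97: 97 − 1² = 96, 97 − 2² = 93, 97 − 3² = 88, 97 − 4² = 81 = 9² ⇒ 97 = 4² + 9².
  Combine using the Brahmagupta–Fibonacci identity (a² + b²)(c² + d²) = (ac − bd)² + (ad + bc)² = (ac + bd)² + (ad − bc)²:
  13 · 53 = 689: from (2² + 3²)(2² + 7²), take (2·2 − 3·7, 2·7 + 3·2) = (4 − 21, 14 + 6) = (-17, 20); dropping signs (only squares matter) gives (17, 20); check 17² + 20² = 289 + 400 = 689 ✓.
  689 · 97 = 66833: from (17² + 20²)(4² + 9²), take (17·4 − 20·9, 17·9 + 20·4) = (68 − 180, 153 + 80) = (-112, 233); dropping signs (only squares matter) gives (112, 233); check 112² + 233² = 12544 + 54289 = 66833 ✓.
Step 4: Order so x ≤ y and verify: 112² + 233² = 12544 + 54289 = 66833 = n. ✓

n = 66833 = 112² + 233² (one valid representation with x ≤ y).


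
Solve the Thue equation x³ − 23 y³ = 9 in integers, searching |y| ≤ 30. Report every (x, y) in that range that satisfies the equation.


The equation is x³ - 23y³ = 9. For fixed y, x³ = 23·y³ + 9, so a solution requires the RHS to be a perfect cube.
Strategy: iterate y from -30 to 30, compute RHS = 23·y³ + 9, and check whether it is a (positive or negative) perfect cube.
Check small values of y:
  y = 0: RHS = 9 is not a perfect cube.
  y = 1: RHS = 32 is not a perfect cube.
  y = -1: RHS = -14 is not a perfect cube.
  y = 2: RHS = 193 is not a perfect cube.
  y = -2: RHS = -175 is not a perfect cube.
  y = 3: RHS = 630 is not a perfect cube.
  y = -3: RHS = -612 is not a perfect cube.
Continuing the search up to |y| = 30 finds no solutions either.
No (x, y) in the scanned range satisfies the equation.

No integer solutions with |y| ≤ 30.


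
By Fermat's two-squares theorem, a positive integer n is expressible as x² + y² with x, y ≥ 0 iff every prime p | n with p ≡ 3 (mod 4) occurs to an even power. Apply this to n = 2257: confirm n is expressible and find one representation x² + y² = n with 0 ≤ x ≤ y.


Step 1: Factor n = 2257 = 37 · 61.
Step 2: Check the mod-4 condition on each prime factor: 37 ≡ 1 (mod 4), exponent 1; 61 ≡ 1 (mod 4), exponent 1.
All primes ≡ 3 (mod 4) appear to even exponent (or don't appear), so by the two-squares theorem n IS expressible as a sum of two squares.
Step 3: Build a representation. Here n = 37 · 61 is a product of primes ≡ 1 (mod 4). Each prime p ≡ 1 (mod 4) is itself a sum of two squares; find a² by testing p − a² for a perfect square:
  37: 37 − 1² = 36 = 6² ⇒ 37 = 1² + 6².
  61: 61 − 1² = 60, 61 − 2² = 57, 61 − 3² = 52, 61 − 4² = 45, 61 − 5² = 36 = 6² ⇒ 61 = 5² + 6².
  Combine using the Brahmagupta–Fibonacci identity (a² + b²)(c² + d²) = (ac − bd)² + (ad + bc)² = (ac + bd)² + (ad − bc)²:
  37 · 61 = 2257: from (1² + 6²)(5² + 6²), take (1·5 − 6·6, 1·6 + 6·5) = (5 − 36, 6 + 30) = (-31, 36); dropping signs (only squares matter) gives (31, 36); check 31² + 36² = 961 + 1296 = 2257 ✓.
Step 4: Order so x ≤ y and verify: 31² + 36² = 961 + 1296 = 2257 = n. ✓

n = 2257 = 31² + 36² (one valid representation with x ≤ y).


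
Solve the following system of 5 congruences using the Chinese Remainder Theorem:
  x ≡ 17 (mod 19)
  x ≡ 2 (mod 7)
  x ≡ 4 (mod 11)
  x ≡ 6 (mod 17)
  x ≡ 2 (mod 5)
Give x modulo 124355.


Product of moduli M = 19 · 7 · 11 · 17 · 5 = 124355.
Merge one congruence at a time:
  Start: x ≡ 17 (mod 19).
  Combine with x ≡ 2 (mod 7); new modulus lcm = 133.
    Write x = 17 + 19·t and substitute into x ≡ 2 (mod 7): 19·t ≡ 2 − 17 = -15 (mod 7).
    Reduce coefficients mod 7: 5·t ≡ 6 (mod 7).
    The inverse of 5 mod 7 is 3 (since 5·3 = 15 = 2·7 + 1), so t ≡ 3·6 = 18 ≡ 4 (mod 7).
    Then x = 17 + 19·4 = 93, valid modulo lcm(19, 7) = 133: x ≡ 93 (mod 133).
  Combine with x ≡ 4 (mod 11); new modulus lcm = 1463.
    Write x = 93 + 133·t and substitute into x ≡ 4 (mod 11): 133·t ≡ 4 − 93 = -89 (mod 11).
    Reduce coefficients mod 11: 1·t ≡ 10 (mod 11).
    So t ≡ 10 (mod 11).
    Then x = 93 + 133·10 = 1423, valid modulo lcm(133, 11) = 1463: x ≡ 1423 (mod 1463).
  Combine with x ≡ 6 (mod 17); new modulus lcm = 24871.
    Write x = 1423 + 1463·t and substitute into x ≡ 6 (mod 17): 1463·t ≡ 6 − 1423 = -1417 (mod 17).
    Reduce coefficients mod 17: 1·t ≡ 11 (mod 17).
    So t ≡ 11 (mod 17).
    Then x = 1423 + 1463·11 = 17516, valid modulo lcm(1463, 17) = 24871: x ≡ 17516 (mod 24871).
  Combine with x ≡ 2 (mod 5); new modulus lcm = 124355.
    Write x = 17516 + 24871·t and substitute into x ≡ 2 (mod 5): 24871·t ≡ 2 − 17516 = -17514 (mod 5).
    Reduce coefficients mod 5: 1·t ≡ 1 (mod 5).
    So t ≡ 1 (mod 5).
    Then x = 17516 + 24871·1 = 42387, valid modulo lcm(24871, 5) = 124355: x ≡ 42387 (mod 124355).
Verify against each original: 42387 mod 19 = 17, 42387 mod 7 = 2, 42387 mod 11 = 4, 42387 mod 17 = 6, 42387 mod 5 = 2.

x ≡ 42387 (mod 124355).


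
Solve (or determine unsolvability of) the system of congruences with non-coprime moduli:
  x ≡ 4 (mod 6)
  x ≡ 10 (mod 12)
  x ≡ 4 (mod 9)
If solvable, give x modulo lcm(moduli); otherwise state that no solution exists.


Moduli 6, 12, 9 are not pairwise coprime, so CRT works modulo lcm(m_i) when all pairwise compatibility conditions hold.
Pairwise compatibility: gcd(m_i, m_j) must divide a_i - a_j for every pair.
Merge one congruence at a time:
  Start: x ≡ 4 (mod 6).
  Combine with x ≡ 10 (mod 12): gcd(6, 12) = 6; 10 - 4 = 6, which IS divisible by 6, so compatible.
    Write x = 4 + 6·t and substitute into x ≡ 10 (mod 12): 6·t ≡ 10 − 4 = 6 (mod 12).
    Divide the congruence (and modulus) by g = 6: 1·t ≡ 1 (mod 2).
    So t ≡ 1 (mod 2).
    Then x = 4 + 6·1 = 10, valid modulo lcm(6, 12) = 12: x ≡ 10 (mod 12).
  Combine with x ≡ 4 (mod 9): gcd(12, 9) = 3; 4 - 10 = -6, which IS divisible by 3, so compatible.
    Write x = 10 + 12·t and substitute into x ≡ 4 (mod 9): 12·t ≡ 4 − 10 = -6 (mod 9).
    Divide the congruence (and modulus) by g = 3: 4·t ≡ -2 (mod 3).
    Reduce coefficients mod 3: 1·t ≡ 1 (mod 3).
    So t ≡ 1 (mod 3).
    Then x = 10 + 12·1 = 22, valid modulo lcm(12, 9) = 36: x ≡ 22 (mod 36).
Verify: 22 mod 6 = 4, 22 mod 12 = 10, 22 mod 9 = 4.

x ≡ 22 (mod 36).


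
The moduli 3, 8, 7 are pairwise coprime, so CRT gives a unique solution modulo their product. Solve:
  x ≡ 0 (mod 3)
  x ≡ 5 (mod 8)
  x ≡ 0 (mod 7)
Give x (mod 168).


Moduli 3, 8, 7 are pairwise coprime; by CRT there is a unique solution modulo M = 3 · 8 · 7 = 168.
Solve pairwise, accumulating the modulus:
  Start with x ≡ 0 (mod 3).
  Combine with x ≡ 5 (mod 8): since gcd(3, 8) = 1, we get a unique residue mod 24.
    Write x = 0 + 3·t and substitute into x ≡ 5 (mod 8): 3·t ≡ 5 − 0 = 5 (mod 8).
    The inverse of 3 mod 8 is 3 (since 3·3 = 9 = 1·8 + 1), so t ≡ 3·5 = 15 ≡ 7 (mod 8).
    Then x = 0 + 3·7 = 21, valid modulo lcm(3, 8) = 24: x ≡ 21 (mod 24).
  Combine with x ≡ 0 (mod 7): since gcd(24, 7) = 1, we get a unique residue mod 168.
    Write x = 21 + 24·t and substitute into x ≡ 0 (mod 7): 24·t ≡ 0 − 21 = -21 (mod 7).
    Reduce coefficients mod 7: 3·t ≡ 0 (mod 7).
    The inverse of 3 mod 7 is 5 (since 3·5 = 15 = 2·7 + 1), so t ≡ 5·0 = 0 ≡ 0 (mod 7).
    Then x = 21 + 24·0 = 21, valid modulo lcm(24, 7) = 168: x ≡ 21 (mod 168).
Verify: 21 mod 3 = 0 ✓, 21 mod 8 = 5 ✓, 21 mod 7 = 0 ✓.

x ≡ 21 (mod 168).


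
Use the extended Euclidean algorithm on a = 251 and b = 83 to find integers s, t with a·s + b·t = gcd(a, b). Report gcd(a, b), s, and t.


Euclidean algorithm on (251, 83) — divide until remainder is 0:
  251 = 3 · 83 + 2
  83 = 41 · 2 + 1
  2 = 2 · 1 + 0
gcd(251, 83) = 1.
Track Bezout coefficients alongside the remainders: start with r₀ = 251 = a·1 + b·0 (s = 1, t = 0) and r₁ = 83 = a·0 + b·1 (s = 0, t = 1); each new remainder r_{k+1} = r_{k-1} − q_k·r_k inherits s_{k+1} = s_{k-1} − q_k·s_k, t_{k+1} = t_{k-1} − q_k·t_k, so r_k = a·s_k + b·t_k at every step:
  q = 3: r = 2, s = 1 − 3·0 = 1, t = 0 − 3·1 = -3  (check: 251·1 + 83·(-3) = 2)
  q = 41: r = 1, s = 0 − 41·1 = -41, t = 1 − 41·(-3) = 124  (check: 251·(-41) + 83·124 = 1)
The row with r = 1 (the gcd) gives the Bezout coefficients s = -41, t = 124.
Result: 251 · (-41) + 83 · (124) = 1.

gcd(251, 83) = 1; s = -41, t = 124 (check: 251·(-41) + 83·124 = 1).


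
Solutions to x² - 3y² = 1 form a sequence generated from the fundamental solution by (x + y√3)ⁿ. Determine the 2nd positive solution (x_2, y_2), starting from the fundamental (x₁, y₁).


Step 1: Find the fundamental solution (x₁, y₁) of x² - 3y² = 1.
  Expand √3 as a continued fraction. a₀ = ⌊√3⌋ = 1; iterate m_{k+1} = d_k·a_k − m_k, d_{k+1} = (3 − m_{k+1}²)/d_k, a_{k+1} = ⌊(a₀ + m_{k+1})/d_{k+1}⌋ (starting m₀ = 0, d₀ = 1), with convergents p_k = a_k·p_{k-1} + p_{k-2}, q_k = a_k·q_{k-1} + q_{k-2} (p₋₁ = 1, q₋₁ = 0):
  k = 0: a₀ = 1; p₀/q₀ = 1/1; p₀² − 3·q₀² = 1 − 3 = -2.
  k = 1: m = 1, d = 2, a = ⌊(1 + 1)/2⌋ = 1; p/q = (1·1 + 1)/(1·1 + 0) = 2/1; p² − 3·q² = 4 − 3 = 1.
  The first convergent with p² − 3·q² = 1 gives the fundamental solution (x₁, y₁) = (2, 1).
Step 2: Apply the recurrence (x_{n+1}, y_{n+1}) = (x₁x_n + 3y₁y_n, x₁y_n + y₁x_n) repeatedly.
  From (x_1, y_1) = (2, 1): x_2 = 2·2 + 3·1·1 = 7; y_2 = 2·1 + 1·2 = 4.
Step 3: Verify x_2² - 3·y_2² = 49 - 48 = 1 (should be 1). ✓

(x_1, y_1) = (2, 1); (x_2, y_2) = (7, 4).


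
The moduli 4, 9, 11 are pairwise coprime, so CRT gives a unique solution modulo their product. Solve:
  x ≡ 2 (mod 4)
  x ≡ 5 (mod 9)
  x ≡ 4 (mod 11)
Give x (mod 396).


Moduli 4, 9, 11 are pairwise coprime; by CRT there is a unique solution modulo M = 4 · 9 · 11 = 396.
Solve pairwise, accumulating the modulus:
  Start with x ≡ 2 (mod 4).
  Combine with x ≡ 5 (mod 9): since gcd(4, 9) = 1, we get a unique residue mod 36.
    Write x = 2 + 4·t and substitute into x ≡ 5 (mod 9): 4·t ≡ 5 − 2 = 3 (mod 9).
    The inverse of 4 mod 9 is 7 (since 4·7 = 28 = 3·9 + 1), so t ≡ 7·3 = 21 ≡ 3 (mod 9).
    Then x = 2 + 4·3 = 14, valid modulo lcm(4, 9) = 36: x ≡ 14 (mod 36).
  Combine with x ≡ 4 (mod 11): since gcd(36, 11) = 1, we get a unique residue mod 396.
    Write x = 14 + 36·t and substitute into x ≡ 4 (mod 11): 36·t ≡ 4 − 14 = -10 (mod 11).
    Reduce coefficients mod 11: 3·t ≡ 1 (mod 11).
    The inverse of 3 mod 11 is 4 (since 3·4 = 12 = 1·11 + 1), so t ≡ 4·1 = 4 ≡ 4 (mod 11).
    Then x = 14 + 36·4 = 158, valid modulo lcm(36, 11) = 396: x ≡ 158 (mod 396).
Verify: 158 mod 4 = 2 ✓, 158 mod 9 = 5 ✓, 158 mod 11 = 4 ✓.

x ≡ 158 (mod 396).


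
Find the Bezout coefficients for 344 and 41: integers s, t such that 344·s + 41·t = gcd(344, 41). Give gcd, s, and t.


Euclidean algorithm on (344, 41) — divide until remainder is 0:
  344 = 8 · 41 + 16
  41 = 2 · 16 + 9
  16 = 1 · 9 + 7
  9 = 1 · 7 + 2
  7 = 3 · 2 + 1
  2 = 2 · 1 + 0
gcd(344, 41) = 1.
Track Bezout coefficients alongside the remainders: start with r₀ = 344 = a·1 + b·0 (s = 1, t = 0) and r₁ = 41 = a·0 + b·1 (s = 0, t = 1); each new remainder r_{k+1} = r_{k-1} − q_k·r_k inherits s_{k+1} = s_{k-1} − q_k·s_k, t_{k+1} = t_{k-1} − q_k·t_k, so r_k = a·s_k + b·t_k at every step:
  q = 8: r = 16, s = 1 − 8·0 = 1, t = 0 − 8·1 = -8  (check: 344·1 + 41·(-8) = 16)
  q = 2: r = 9, s = 0 − 2·1 = -2, t = 1 − 2·(-8) = 17  (check: 344·(-2) + 41·17 = 9)
  q = 1: r = 7, s = 1 − 1·(-2) = 3, t = -8 − 1·17 = -25  (check: 344·3 + 41·(-25) = 7)
  q = 1: r = 2, s = -2 − 1·3 = -5, t = 17 − 1·(-25) = 42  (check: 344·(-5) + 41·42 = 2)
  q = 3: r = 1, s = 3 − 3·(-5) = 18, t = -25 − 3·42 = -151  (check: 344·18 + 41·(-151) = 1)
The row with r = 1 (the gcd) gives the Bezout coefficients s = 18, t = -151.
Result: 344 · (18) + 41 · (-151) = 1.

gcd(344, 41) = 1; s = 18, t = -151 (check: 344·18 + 41·(-151) = 1).


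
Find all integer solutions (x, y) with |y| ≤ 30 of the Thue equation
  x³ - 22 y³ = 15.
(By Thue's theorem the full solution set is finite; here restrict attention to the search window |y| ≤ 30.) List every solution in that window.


The equation is x³ - 22y³ = 15. For fixed y, x³ = 22·y³ + 15, so a solution requires the RHS to be a perfect cube.
Strategy: iterate y from -30 to 30, compute RHS = 22·y³ + 15, and check whether it is a (positive or negative) perfect cube.
Check small values of y:
  y = 0: RHS = 15 is not a perfect cube.
  y = 1: RHS = 37 is not a perfect cube.
  y = -1: RHS = -7 is not a perfect cube.
  y = 2: RHS = 191 is not a perfect cube.
  y = -2: RHS = -161 is not a perfect cube.
  y = 3: RHS = 609 is not a perfect cube.
  y = -3: RHS = -579 is not a perfect cube.
Continuing the search up to |y| = 30 finds no solutions either.
No (x, y) in the scanned range satisfies the equation.

No integer solutions with |y| ≤ 30.


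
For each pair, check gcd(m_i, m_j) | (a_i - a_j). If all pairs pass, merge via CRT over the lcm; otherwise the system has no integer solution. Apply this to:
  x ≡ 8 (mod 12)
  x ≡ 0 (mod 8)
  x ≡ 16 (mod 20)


Moduli 12, 8, 20 are not pairwise coprime, so CRT works modulo lcm(m_i) when all pairwise compatibility conditions hold.
Pairwise compatibility: gcd(m_i, m_j) must divide a_i - a_j for every pair.
Merge one congruence at a time:
  Start: x ≡ 8 (mod 12).
  Combine with x ≡ 0 (mod 8): gcd(12, 8) = 4; 0 - 8 = -8, which IS divisible by 4, so compatible.
    Write x = 8 + 12·t and substitute into x ≡ 0 (mod 8): 12·t ≡ 0 − 8 = -8 (mod 8).
    Divide the congruence (and modulus) by g = 4: 3·t ≡ -2 (mod 2).
    Reduce coefficients mod 2: 1·t ≡ 0 (mod 2).
    So t ≡ 0 (mod 2).
    Then x = 8 + 12·0 = 8, valid modulo lcm(12, 8) = 24: x ≡ 8 (mod 24).
  Combine with x ≡ 16 (mod 20): gcd(24, 20) = 4; 16 - 8 = 8, which IS divisible by 4, so compatible.
    Write x = 8 + 24·t and substitute into x ≡ 16 (mod 20): 24·t ≡ 16 − 8 = 8 (mod 20).
    Divide the congruence (and modulus) by g = 4: 6·t ≡ 2 (mod 5).
    Reduce coefficients mod 5: 1·t ≡ 2 (mod 5).
    So t ≡ 2 (mod 5).
    Then x = 8 + 24·2 = 56, valid modulo lcm(24, 20) = 120: x ≡ 56 (mod 120).
Verify: 56 mod 12 = 8, 56 mod 8 = 0, 56 mod 20 = 16.

x ≡ 56 (mod 120).


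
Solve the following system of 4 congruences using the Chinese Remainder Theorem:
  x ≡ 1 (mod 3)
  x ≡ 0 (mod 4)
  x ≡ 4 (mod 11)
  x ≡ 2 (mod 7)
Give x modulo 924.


Product of moduli M = 3 · 4 · 11 · 7 = 924.
Merge one congruence at a time:
  Start: x ≡ 1 (mod 3).
  Combine with x ≡ 0 (mod 4); new modulus lcm = 12.
    Write x = 1 + 3·t and substitute into x ≡ 0 (mod 4): 3·t ≡ 0 − 1 = -1 (mod 4).
    Reduce coefficients mod 4: 3·t ≡ 3 (mod 4).
    The inverse of 3 mod 4 is 3 (since 3·3 = 9 = 2·4 + 1), so t ≡ 3·3 = 9 ≡ 1 (mod 4).
    Then x = 1 + 3·1 = 4, valid modulo lcm(3, 4) = 12: x ≡ 4 (mod 12).
  Combine with x ≡ 4 (mod 11); new modulus lcm = 132.
    Write x = 4 + 12·t and substitute into x ≡ 4 (mod 11): 12·t ≡ 4 − 4 = 0 (mod 11).
    Reduce coefficients mod 11: 1·t ≡ 0 (mod 11).
    So t ≡ 0 (mod 11).
    Then x = 4 + 12·0 = 4, valid modulo lcm(12, 11) = 132: x ≡ 4 (mod 132).
  Combine with x ≡ 2 (mod 7); new modulus lcm = 924.
    Write x = 4 + 132·t and substitute into x ≡ 2 (mod 7): 132·t ≡ 2 − 4 = -2 (mod 7).
    Reduce coefficients mod 7: 6·t ≡ 5 (mod 7).
    The inverse of 6 mod 7 is 6 (since 6·6 = 36 = 5·7 + 1), so t ≡ 6·5 = 30 ≡ 2 (mod 7).
    Then x = 4 + 132·2 = 268, valid modulo lcm(132, 7) = 924: x ≡ 268 (mod 924).
Verify against each original: 268 mod 3 = 1, 268 mod 4 = 0, 268 mod 11 = 4, 268 mod 7 = 2.

x ≡ 268 (mod 924).


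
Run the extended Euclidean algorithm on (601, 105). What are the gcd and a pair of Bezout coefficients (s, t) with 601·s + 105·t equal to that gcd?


Euclidean algorithm on (601, 105) — divide until remainder is 0:
  601 = 5 · 105 + 76
  105 = 1 · 76 + 29
  76 = 2 · 29 + 18
  29 = 1 · 18 + 11
  18 = 1 · 11 + 7
  11 = 1 · 7 + 4
  7 = 1 · 4 + 3
  4 = 1 · 3 + 1
  3 = 3 · 1 + 0
gcd(601, 105) = 1.
Track Bezout coefficients alongside the remainders: start with r₀ = 601 = a·1 + b·0 (s = 1, t = 0) and r₁ = 105 = a·0 + b·1 (s = 0, t = 1); each new remainder r_{k+1} = r_{k-1} − q_k·r_k inherits s_{k+1} = s_{k-1} − q_k·s_k, t_{k+1} = t_{k-1} − q_k·t_k, so r_k = a·s_k + b·t_k at every step:
  q = 5: r = 76, s = 1 − 5·0 = 1, t = 0 − 5·1 = -5  (check: 601·1 + 105·(-5) = 76)
  q = 1: r = 29, s = 0 − 1·1 = -1, t = 1 − 1·(-5) = 6  (check: 601·(-1) + 105·6 = 29)
  q = 2: r = 18, s = 1 − 2·(-1) = 3, t = -5 − 2·6 = -17  (check: 601·3 + 105·(-17) = 18)
  q = 1: r = 11, s = -1 − 1·3 = -4, t = 6 − 1·(-17) = 23  (check: 601·(-4) + 105·23 = 11)
  q = 1: r = 7, s = 3 − 1·(-4) = 7, t = -17 − 1·23 = -40  (check: 601·7 + 105·(-40) = 7)
  q = 1: r = 4, s = -4 − 1·7 = -11, t = 23 − 1·(-40) = 63  (check: 601·(-11) + 105·63 = 4)
  q = 1: r = 3, s = 7 − 1·(-11) = 18, t = -40 − 1·63 = -103  (check: 601·18 + 105·(-103) = 3)
  q = 1: r = 1, s = -11 − 1·18 = -29, t = 63 − 1·(-103) = 166  (check: 601·(-29) + 105·166 = 1)
The row with r = 1 (the gcd) gives the Bezout coefficients s = -29, t = 166.
Result: 601 · (-29) + 105 · (166) = 1.

gcd(601, 105) = 1; s = -29, t = 166 (check: 601·(-29) + 105·166 = 1).


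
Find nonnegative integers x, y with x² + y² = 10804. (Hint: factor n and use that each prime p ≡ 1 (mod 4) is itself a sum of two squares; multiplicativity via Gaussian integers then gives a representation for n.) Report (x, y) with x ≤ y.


Step 1: Factor n = 10804 = 2^2 · 37 · 73.
Step 2: Check the mod-4 condition on each prime factor: 2 = 2 (special); 37 ≡ 1 (mod 4), exponent 1; 73 ≡ 1 (mod 4), exponent 1.
All primes ≡ 3 (mod 4) appear to even exponent (or don't appear), so by the two-squares theorem n IS expressible as a sum of two squares.
Step 3: Build a representation. Group n = k² · m with k = 2 and m = 37 · 73 = 2701 (a product of primes ≡ 1 (mod 4)); a representation of m scales to one of n via (k·x)² + (k·y)² = k²(x² + y²). Each prime p ≡ 1 (mod 4) is itself a sum of two squares; find a² by testing p − a² for a perfect square:
  37: 37 − 1² = 36 = 6² ⇒ 37 = 1² + 6².
  73: 73 − 1² = 72, 73 − 2² = 69, 73 − 3² = 64 = 8² ⇒ 73 = 3² + 8².
  Combine using the Brahmagupta–Fibonacci identity (a² + b²)(c² + d²) = (ac − bd)² + (ad + bc)² = (ac + bd)² + (ad − bc)²:
  37 · 73 = 2701: from (1² + 6²)(3² + 8²), take (1·3 − 6·8, 1·8 + 6·3) = (3 − 48, 8 + 18) = (-45, 26); dropping signs (only squares matter) gives (45, 26); check 45² + 26² = 2025 + 676 = 2701 ✓.
  Scale by k = 2: (2·45, 2·26) = (90, 52).
Step 4: Order so x ≤ y and verify: 52² + 90² = 2704 + 8100 = 10804 = n. ✓

n = 10804 = 52² + 90² (one valid representation with x ≤ y).


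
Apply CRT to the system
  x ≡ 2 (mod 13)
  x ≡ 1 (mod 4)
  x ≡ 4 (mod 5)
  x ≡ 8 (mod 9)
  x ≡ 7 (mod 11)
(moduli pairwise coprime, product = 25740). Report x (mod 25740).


Product of moduli M = 13 · 4 · 5 · 9 · 11 = 25740.
Merge one congruence at a time:
  Start: x ≡ 2 (mod 13).
  Combine with x ≡ 1 (mod 4); new modulus lcm = 52.
    Write x = 2 + 13·t and substitute into x ≡ 1 (mod 4): 13·t ≡ 1 − 2 = -1 (mod 4).
    Reduce coefficients mod 4: 1·t ≡ 3 (mod 4).
    So t ≡ 3 (mod 4).
    Then x = 2 + 13·3 = 41, valid modulo lcm(13, 4) = 52: x ≡ 41 (mod 52).
  Combine with x ≡ 4 (mod 5); new modulus lcm = 260.
    Write x = 41 + 52·t and substitute into x ≡ 4 (mod 5): 52·t ≡ 4 − 41 = -37 (mod 5).
    Reduce coefficients mod 5: 2·t ≡ 3 (mod 5).
    The inverse of 2 mod 5 is 3 (since 2·3 = 6 = 1·5 + 1), so t ≡ 3·3 = 9 ≡ 4 (mod 5).
    Then x = 41 + 52·4 = 249, valid modulo lcm(52, 5) = 260: x ≡ 249 (mod 260).
  Combine with x ≡ 8 (mod 9); new modulus lcm = 2340.
    Write x = 249 + 260·t and substitute into x ≡ 8 (mod 9): 260·t ≡ 8 − 249 = -241 (mod 9).
    Reduce coefficients mod 9: 8·t ≡ 2 (mod 9).
    The inverse of 8 mod 9 is 8 (since 8·8 = 64 = 7·9 + 1), so t ≡ 8·2 = 16 ≡ 7 (mod 9).
    Then x = 249 + 260·7 = 2069, valid modulo lcm(260, 9) = 2340: x ≡ 2069 (mod 2340).
  Combine with x ≡ 7 (mod 11); new modulus lcm = 25740.
    Write x = 2069 + 2340·t and substitute into x ≡ 7 (mod 11): 2340·t ≡ 7 − 2069 = -2062 (mod 11).
    Reduce coefficients mod 11: 8·t ≡ 6 (mod 11).
    The inverse of 8 mod 11 is 7 (since 8·7 = 56 = 5·11 + 1), so t ≡ 7·6 = 42 ≡ 9 (mod 11).
    Then x = 2069 + 2340·9 = 23129, valid modulo lcm(2340, 11) = 25740: x ≡ 23129 (mod 25740).
Verify against each original: 23129 mod 13 = 2, 23129 mod 4 = 1, 23129 mod 5 = 4, 23129 mod 9 = 8, 23129 mod 11 = 7.

x ≡ 23129 (mod 25740).


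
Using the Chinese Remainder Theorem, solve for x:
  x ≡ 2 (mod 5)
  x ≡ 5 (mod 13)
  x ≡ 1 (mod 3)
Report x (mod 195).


Moduli 5, 13, 3 are pairwise coprime; by CRT there is a unique solution modulo M = 5 · 13 · 3 = 195.
Solve pairwise, accumulating the modulus:
  Start with x ≡ 2 (mod 5).
  Combine with x ≡ 5 (mod 13): since gcd(5, 13) = 1, we get a unique residue mod 65.
    Write x = 2 + 5·t and substitute into x ≡ 5 (mod 13): 5·t ≡ 5 − 2 = 3 (mod 13).
    The inverse of 5 mod 13 is 8 (since 5·8 = 40 = 3·13 + 1), so t ≡ 8·3 = 24 ≡ 11 (mod 13).
    Then x = 2 + 5·11 = 57, valid modulo lcm(5, 13) = 65: x ≡ 57 (mod 65).
  Combine with x ≡ 1 (mod 3): since gcd(65, 3) = 1, we get a unique residue mod 195.
    Write x = 57 + 65·t and substitute into x ≡ 1 (mod 3): 65·t ≡ 1 − 57 = -56 (mod 3).
    Reduce coefficients mod 3: 2·t ≡ 1 (mod 3).
    The inverse of 2 mod 3 is 2 (since 2·2 = 4 = 1·3 + 1), so t ≡ 2·1 = 2 ≡ 2 (mod 3).
    Then x = 57 + 65·2 = 187, valid modulo lcm(65, 3) = 195: x ≡ 187 (mod 195).
Verify: 187 mod 5 = 2 ✓, 187 mod 13 = 5 ✓, 187 mod 3 = 1 ✓.

x ≡ 187 (mod 195).


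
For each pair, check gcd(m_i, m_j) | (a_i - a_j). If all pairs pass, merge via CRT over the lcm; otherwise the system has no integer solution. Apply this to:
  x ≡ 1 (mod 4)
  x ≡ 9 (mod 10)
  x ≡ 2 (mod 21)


Moduli 4, 10, 21 are not pairwise coprime, so CRT works modulo lcm(m_i) when all pairwise compatibility conditions hold.
Pairwise compatibility: gcd(m_i, m_j) must divide a_i - a_j for every pair.
Merge one congruence at a time:
  Start: x ≡ 1 (mod 4).
  Combine with x ≡ 9 (mod 10): gcd(4, 10) = 2; 9 - 1 = 8, which IS divisible by 2, so compatible.
    Write x = 1 + 4·t and substitute into x ≡ 9 (mod 10): 4·t ≡ 9 − 1 = 8 (mod 10).
    Divide the congruence (and modulus) by g = 2: 2·t ≡ 4 (mod 5).
    The inverse of 2 mod 5 is 3 (since 2·3 = 6 = 1·5 + 1), so t ≡ 3·4 = 12 ≡ 2 (mod 5).
    Then x = 1 + 4·2 = 9, valid modulo lcm(4, 10) = 20: x ≡ 9 (mod 20).
  Combine with x ≡ 2 (mod 21): gcd(20, 21) = 1; 2 - 9 = -7, which IS divisible by 1, so compatible.
    Write x = 9 + 20·t and substitute into x ≡ 2 (mod 21): 20·t ≡ 2 − 9 = -7 (mod 21).
    Reduce coefficients mod 21: 20·t ≡ 14 (mod 21).
    The inverse of 20 mod 21 is 20 (since 20·20 = 400 = 19·21 + 1), so t ≡ 20·14 = 280 ≡ 7 (mod 21).
    Then x = 9 + 20·7 = 149, valid modulo lcm(20, 21) = 420: x ≡ 149 (mod 420).
Verify: 149 mod 4 = 1, 149 mod 10 = 9, 149 mod 21 = 2.

x ≡ 149 (mod 420).


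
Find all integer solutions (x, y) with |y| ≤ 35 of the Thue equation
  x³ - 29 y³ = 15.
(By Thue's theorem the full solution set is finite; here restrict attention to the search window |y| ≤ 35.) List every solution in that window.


The equation is x³ - 29y³ = 15. For fixed y, x³ = 29·y³ + 15, so a solution requires the RHS to be a perfect cube.
Strategy: iterate y from -35 to 35, compute RHS = 29·y³ + 15, and check whether it is a (positive or negative) perfect cube.
Check small values of y:
  y = 0: RHS = 15 is not a perfect cube.
  y = 1: RHS = 44 is not a perfect cube.
  y = -1: RHS = -14 is not a perfect cube.
  y = 2: RHS = 247 is not a perfect cube.
  y = -2: RHS = -217 is not a perfect cube.
  y = 3: RHS = 798 is not a perfect cube.
  y = -3: RHS = -768 is not a perfect cube.
Continuing the search up to |y| = 35 finds no solutions either.
No (x, y) in the scanned range satisfies the equation.

No integer solutions with |y| ≤ 35.
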